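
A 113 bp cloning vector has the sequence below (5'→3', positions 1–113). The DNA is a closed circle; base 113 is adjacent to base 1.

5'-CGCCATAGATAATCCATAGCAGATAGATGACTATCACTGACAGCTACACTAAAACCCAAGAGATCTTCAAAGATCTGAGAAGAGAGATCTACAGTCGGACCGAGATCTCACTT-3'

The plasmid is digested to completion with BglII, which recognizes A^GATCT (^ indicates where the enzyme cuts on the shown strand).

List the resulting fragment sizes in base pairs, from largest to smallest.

BglII sites (AGATCT) start at positions 61, 71, 85, 103.
BglII cuts after the first base of each site, so after positions 61, 71, 85, 103.
Circular molecule, 4 cuts → 4 fragments:
  62–71 → 10 bp
  72–85 → 14 bp
  86–103 → 18 bp
  104–113 then 1–61 → 10 + 61 = 71 bp
Sorted largest to smallest: 71, 18, 14, 10 bp.

71, 18, 14, 10 bp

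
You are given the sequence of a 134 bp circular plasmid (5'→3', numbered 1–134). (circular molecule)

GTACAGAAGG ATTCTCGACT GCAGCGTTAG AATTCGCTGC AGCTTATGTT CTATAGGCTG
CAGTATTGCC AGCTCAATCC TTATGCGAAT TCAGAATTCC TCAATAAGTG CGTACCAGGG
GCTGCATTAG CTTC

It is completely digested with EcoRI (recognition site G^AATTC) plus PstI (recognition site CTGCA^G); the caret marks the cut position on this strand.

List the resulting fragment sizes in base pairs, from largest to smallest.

EcoRI sites (GAATTC) start at positions 30, 87, 94.
EcoRI cuts after the first base of each site, so after positions 30, 87, 94.
PstI sites (CTGCAG) start at positions 19, 37, 58.
PstI cuts after base 5 of each site (before the last base), so after positions 23, 41, 62.
Combined cut positions: 23, 30, 41, 62, 87, 94.
Circular molecule, 6 cuts → 6 fragments:
  24–30 → 7 bp
  31–41 → 11 bp
  42–62 → 21 bp
  63–87 → 25 bp
  88–94 → 7 bp
  95–134 then 1–23 → 40 + 23 = 63 bp
Sorted largest to smallest: 63, 25, 21, 11, 7, 7 bp.

63, 25, 21, 11, 7, 7 bp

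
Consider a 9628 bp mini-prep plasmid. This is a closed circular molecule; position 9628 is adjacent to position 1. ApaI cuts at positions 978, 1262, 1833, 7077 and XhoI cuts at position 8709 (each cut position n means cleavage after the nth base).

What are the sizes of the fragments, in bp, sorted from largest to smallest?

Combined cut positions (sorted): 978, 1262, 1833, 7077, 8709.
Circular molecule, 5 cuts → 5 fragments:
  1262 − 978 = 284 bp
  1833 − 1262 = 571 bp
  7077 − 1833 = 5244 bp
  8709 − 7077 = 1632 bp
  wrap: 9628 − 8709 + 978 = 1897 bp
Sorted largest to smallest: 5244, 1897, 1632, 571, 284 bp.

5244, 1897, 1632, 571, 284 bp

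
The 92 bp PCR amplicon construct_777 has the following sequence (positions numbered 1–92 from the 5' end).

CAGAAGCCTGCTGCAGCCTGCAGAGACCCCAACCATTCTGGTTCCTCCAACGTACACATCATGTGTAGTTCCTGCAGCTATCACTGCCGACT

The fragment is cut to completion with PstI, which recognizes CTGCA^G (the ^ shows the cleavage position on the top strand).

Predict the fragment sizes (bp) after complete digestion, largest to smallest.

PstI sites (CTGCAG) start at positions 11, 18, 72.
PstI cuts after base 5 of each site (before the last base), so after positions 15, 22, 76.
Linear molecule, 3 cuts → 4 fragments:
  1–15 → 15 bp
  16–22 → 7 bp
  23–76 → 54 bp
  77–92 → 16 bp
Sorted largest to smallest: 54, 16, 15, 7 bp.

54, 16, 15, 7 bp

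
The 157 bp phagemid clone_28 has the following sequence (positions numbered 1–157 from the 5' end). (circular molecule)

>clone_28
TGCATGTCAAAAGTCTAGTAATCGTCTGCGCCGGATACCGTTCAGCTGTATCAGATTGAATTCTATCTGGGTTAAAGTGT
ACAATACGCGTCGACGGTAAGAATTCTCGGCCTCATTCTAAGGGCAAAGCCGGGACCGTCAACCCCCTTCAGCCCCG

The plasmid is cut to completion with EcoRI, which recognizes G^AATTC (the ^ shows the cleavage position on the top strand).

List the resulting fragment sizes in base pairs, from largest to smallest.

114, 43 bp

EcoRI sites (GAATTC) start at positions 58, 101.
EcoRI cuts after the first base of each site, so after positions 58, 101.
Circular molecule, 2 cuts → 2 fragments:
  59–101 → 43 bp
  102–157 then 1–58 → 56 + 58 = 114 bp
Sorted largest to smallest: 114, 43 bp.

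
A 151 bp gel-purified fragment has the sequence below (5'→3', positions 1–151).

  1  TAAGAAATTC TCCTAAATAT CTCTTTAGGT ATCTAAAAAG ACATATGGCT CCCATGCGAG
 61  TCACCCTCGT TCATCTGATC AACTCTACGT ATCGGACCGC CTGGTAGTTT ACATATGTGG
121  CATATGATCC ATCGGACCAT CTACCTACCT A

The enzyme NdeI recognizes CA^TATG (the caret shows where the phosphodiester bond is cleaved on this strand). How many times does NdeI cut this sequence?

CATATG occurs starting at positions 42, 112, 121.
NdeI cuts at 3 sites.

3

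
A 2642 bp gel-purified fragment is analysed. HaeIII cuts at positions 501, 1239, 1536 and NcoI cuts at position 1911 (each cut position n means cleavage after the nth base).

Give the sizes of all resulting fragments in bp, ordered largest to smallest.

Combined cut positions (sorted): 501, 1239, 1536, 1911.
Linear molecule, 4 cuts → 5 fragments:
  501 − 0 = 501 bp
  1239 − 501 = 738 bp
  1536 − 1239 = 297 bp
  1911 − 1536 = 375 bp
  2642 − 1911 = 731 bp
Sorted largest to smallest: 738, 731, 501, 375, 297 bp.

738, 731, 501, 375, 297 bp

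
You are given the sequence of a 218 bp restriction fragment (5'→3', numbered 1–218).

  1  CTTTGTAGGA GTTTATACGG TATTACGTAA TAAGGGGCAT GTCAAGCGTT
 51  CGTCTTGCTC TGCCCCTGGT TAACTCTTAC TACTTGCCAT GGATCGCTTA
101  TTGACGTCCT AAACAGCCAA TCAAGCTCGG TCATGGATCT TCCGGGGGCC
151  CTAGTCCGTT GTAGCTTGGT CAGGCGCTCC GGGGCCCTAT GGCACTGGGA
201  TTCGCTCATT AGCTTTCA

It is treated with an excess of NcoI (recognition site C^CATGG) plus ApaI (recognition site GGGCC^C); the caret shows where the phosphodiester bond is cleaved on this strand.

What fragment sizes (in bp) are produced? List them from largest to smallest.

The NcoI site (CCATGG) starts at position 87.
NcoI cuts after the first base of each site, so after position 87.
ApaI sites (GGGCCC) start at positions 146, 182.
ApaI cuts after base 5 of each site (before the last base), so after positions 150, 186.
Combined cut positions: 87, 150, 186.
Linear molecule, 3 cuts → 4 fragments:
  1–87 → 87 bp
  88–150 → 63 bp
  151–186 → 36 bp
  187–218 → 32 bp
Sorted largest to smallest: 87, 63, 36, 32 bp.

87, 63, 36, 32 bp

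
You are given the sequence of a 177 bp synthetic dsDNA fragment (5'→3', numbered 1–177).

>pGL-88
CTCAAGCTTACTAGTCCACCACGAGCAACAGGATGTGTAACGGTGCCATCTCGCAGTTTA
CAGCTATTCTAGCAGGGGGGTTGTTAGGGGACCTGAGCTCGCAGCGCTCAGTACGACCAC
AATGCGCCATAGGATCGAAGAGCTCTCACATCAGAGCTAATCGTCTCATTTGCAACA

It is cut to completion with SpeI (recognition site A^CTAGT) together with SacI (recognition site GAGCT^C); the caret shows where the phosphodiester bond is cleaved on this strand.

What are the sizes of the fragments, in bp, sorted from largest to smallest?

89, 45, 33, 10 bp

The SpeI site (ACTAGT) starts at position 10.
SpeI cuts after the first base of each site, so after position 10.
SacI sites (GAGCTC) start at positions 95, 140.
SacI cuts after base 5 of each site (before the last base), so after positions 99, 144.
Combined cut positions: 10, 99, 144.
Linear molecule, 3 cuts → 4 fragments:
  1–10 → 10 bp
  11–99 → 89 bp
  100–144 → 45 bp
  145–177 → 33 bp
Sorted largest to smallest: 89, 45, 33, 10 bp.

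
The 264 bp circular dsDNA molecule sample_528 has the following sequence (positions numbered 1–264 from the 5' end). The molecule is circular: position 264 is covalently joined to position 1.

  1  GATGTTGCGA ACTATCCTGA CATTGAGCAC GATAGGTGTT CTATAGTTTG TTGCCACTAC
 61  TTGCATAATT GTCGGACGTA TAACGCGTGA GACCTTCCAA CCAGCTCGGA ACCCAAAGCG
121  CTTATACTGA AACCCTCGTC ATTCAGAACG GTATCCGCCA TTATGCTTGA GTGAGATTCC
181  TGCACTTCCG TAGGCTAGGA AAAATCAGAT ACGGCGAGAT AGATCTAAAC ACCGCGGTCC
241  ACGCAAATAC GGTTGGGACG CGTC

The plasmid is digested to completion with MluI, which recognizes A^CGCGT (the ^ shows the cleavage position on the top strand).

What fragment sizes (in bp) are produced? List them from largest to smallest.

175, 89 bp

MluI sites (ACGCGT) start at positions 83, 258.
MluI cuts after the first base of each site, so after positions 83, 258.
Circular molecule, 2 cuts → 2 fragments:
  84–258 → 175 bp
  259–264 then 1–83 → 6 + 83 = 89 bp
Sorted largest to smallest: 175, 89 bp.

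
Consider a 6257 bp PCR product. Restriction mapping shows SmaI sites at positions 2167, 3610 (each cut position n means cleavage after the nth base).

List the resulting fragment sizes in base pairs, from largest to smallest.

Linear molecule, 2 cuts → 3 fragments:
  2167 − 0 = 2167 bp
  3610 − 2167 = 1443 bp
  6257 − 3610 = 2647 bp
Sorted largest to smallest: 2647, 2167, 1443 bp.

2647, 2167, 1443 bp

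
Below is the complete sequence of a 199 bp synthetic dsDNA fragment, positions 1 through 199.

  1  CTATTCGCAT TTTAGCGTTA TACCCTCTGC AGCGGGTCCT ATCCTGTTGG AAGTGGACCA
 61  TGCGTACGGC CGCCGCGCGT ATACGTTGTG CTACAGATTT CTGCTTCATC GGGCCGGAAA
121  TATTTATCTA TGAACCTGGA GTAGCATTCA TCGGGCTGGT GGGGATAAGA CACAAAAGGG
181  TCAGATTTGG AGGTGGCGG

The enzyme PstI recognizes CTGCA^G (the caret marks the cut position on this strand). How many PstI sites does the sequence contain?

1

CTGCAG occurs starting at position 27.
PstI cuts at 1 site.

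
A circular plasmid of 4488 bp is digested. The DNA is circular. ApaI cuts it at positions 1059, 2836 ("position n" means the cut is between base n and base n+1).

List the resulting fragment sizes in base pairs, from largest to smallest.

2711, 1777 bp

Circular molecule, 2 cuts → 2 fragments:
  2836 − 1059 = 1777 bp
  wrap: 4488 − 2836 + 1059 = 2711 bp
Sorted largest to smallest: 2711, 1777 bp.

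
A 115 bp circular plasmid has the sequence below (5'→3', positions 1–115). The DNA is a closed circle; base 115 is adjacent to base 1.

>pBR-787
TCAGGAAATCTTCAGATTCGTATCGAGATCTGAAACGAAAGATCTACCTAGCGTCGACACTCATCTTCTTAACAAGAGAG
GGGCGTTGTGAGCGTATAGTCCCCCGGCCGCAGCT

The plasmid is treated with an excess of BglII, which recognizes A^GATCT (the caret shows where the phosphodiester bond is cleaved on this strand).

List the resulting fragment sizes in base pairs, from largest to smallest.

BglII sites (AGATCT) start at positions 26, 40.
BglII cuts after the first base of each site, so after positions 26, 40.
Circular molecule, 2 cuts → 2 fragments:
  27–40 → 14 bp
  41–115 then 1–26 → 75 + 26 = 101 bp
Sorted largest to smallest: 101, 14 bp.

101, 14 bp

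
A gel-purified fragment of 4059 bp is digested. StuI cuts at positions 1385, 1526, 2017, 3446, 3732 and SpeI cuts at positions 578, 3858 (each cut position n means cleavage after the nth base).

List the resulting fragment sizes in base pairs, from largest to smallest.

Combined cut positions (sorted): 578, 1385, 1526, 2017, 3446, 3732, 3858.
Linear molecule, 7 cuts → 8 fragments:
  578 − 0 = 578 bp
  1385 − 578 = 807 bp
  1526 − 1385 = 141 bp
  2017 − 1526 = 491 bp
  3446 − 2017 = 1429 bp
  3732 − 3446 = 286 bp
  3858 − 3732 = 126 bp
  4059 − 3858 = 201 bp
Sorted largest to smallest: 1429, 807, 578, 491, 286, 201, 141, 126 bp.

1429, 807, 578, 491, 286, 201, 141, 126 bp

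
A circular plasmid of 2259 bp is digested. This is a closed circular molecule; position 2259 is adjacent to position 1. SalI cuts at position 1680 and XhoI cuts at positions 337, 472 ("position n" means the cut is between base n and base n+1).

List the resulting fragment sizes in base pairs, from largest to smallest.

1208, 916, 135 bp

Combined cut positions (sorted): 337, 472, 1680.
Circular molecule, 3 cuts → 3 fragments:
  472 − 337 = 135 bp
  1680 − 472 = 1208 bp
  wrap: 2259 − 1680 + 337 = 916 bp
Sorted largest to smallest: 1208, 916, 135 bp.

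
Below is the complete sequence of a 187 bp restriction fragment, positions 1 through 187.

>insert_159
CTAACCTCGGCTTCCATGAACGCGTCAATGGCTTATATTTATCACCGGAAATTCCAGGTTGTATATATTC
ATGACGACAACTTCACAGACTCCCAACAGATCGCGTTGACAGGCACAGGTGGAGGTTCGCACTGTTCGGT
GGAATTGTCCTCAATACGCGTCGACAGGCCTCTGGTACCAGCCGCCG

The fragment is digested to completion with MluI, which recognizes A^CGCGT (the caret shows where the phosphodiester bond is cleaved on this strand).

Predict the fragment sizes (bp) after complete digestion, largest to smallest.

136, 31, 20 bp

MluI sites (ACGCGT) start at positions 20, 156.
MluI cuts after the first base of each site, so after positions 20, 156.
Linear molecule, 2 cuts → 3 fragments:
  1–20 → 20 bp
  21–156 → 136 bp
  157–187 → 31 bp
Sorted largest to smallest: 136, 31, 20 bp.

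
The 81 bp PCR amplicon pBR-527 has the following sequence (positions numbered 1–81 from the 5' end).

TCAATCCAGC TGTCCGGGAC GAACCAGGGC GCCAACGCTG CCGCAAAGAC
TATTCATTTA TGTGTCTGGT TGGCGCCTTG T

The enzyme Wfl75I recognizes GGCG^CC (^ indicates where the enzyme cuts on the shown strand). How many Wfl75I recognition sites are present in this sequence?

2

GGCGCC occurs starting at positions 28, 72.
Wfl75I cuts at 2 sites.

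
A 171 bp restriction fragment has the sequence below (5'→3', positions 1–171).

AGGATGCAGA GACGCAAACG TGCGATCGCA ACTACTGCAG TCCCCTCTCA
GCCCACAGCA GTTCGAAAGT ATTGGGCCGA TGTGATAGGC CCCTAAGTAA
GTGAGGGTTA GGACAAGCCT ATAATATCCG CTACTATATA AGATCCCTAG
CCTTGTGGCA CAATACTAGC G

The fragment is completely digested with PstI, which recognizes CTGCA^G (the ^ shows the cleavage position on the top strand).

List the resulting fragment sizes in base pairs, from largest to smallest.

The PstI site (CTGCAG) starts at position 35.
PstI cuts after base 5 of each site (before the last base), so after position 39.
Linear molecule, 1 cut → 2 fragments:
  1–39 → 39 bp
  40–171 → 132 bp
Sorted largest to smallest: 132, 39 bp.

132, 39 bp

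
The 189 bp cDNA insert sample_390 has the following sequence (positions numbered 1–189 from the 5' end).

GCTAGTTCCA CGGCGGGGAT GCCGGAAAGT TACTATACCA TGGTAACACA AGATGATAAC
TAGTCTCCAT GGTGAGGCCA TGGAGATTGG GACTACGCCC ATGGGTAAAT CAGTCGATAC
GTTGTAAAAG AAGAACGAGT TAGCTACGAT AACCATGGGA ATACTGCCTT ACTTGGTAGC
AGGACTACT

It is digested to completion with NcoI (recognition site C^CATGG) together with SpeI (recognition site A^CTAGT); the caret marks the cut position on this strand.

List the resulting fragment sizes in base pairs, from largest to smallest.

NcoI sites (CCATGG) start at positions 38, 67, 78, 99, 153.
NcoI cuts after the first base of each site, so after positions 38, 67, 78, 99, 153.
The SpeI site (ACTAGT) starts at position 59.
SpeI cuts after the first base of each site, so after position 59.
Combined cut positions: 38, 59, 67, 78, 99, 153.
Linear molecule, 6 cuts → 7 fragments:
  1–38 → 38 bp
  39–59 → 21 bp
  60–67 → 8 bp
  68–78 → 11 bp
  79–99 → 21 bp
  100–153 → 54 bp
  154–189 → 36 bp
Sorted largest to smallest: 54, 38, 36, 21, 21, 11, 8 bp.

54, 38, 36, 21, 21, 11, 8 bp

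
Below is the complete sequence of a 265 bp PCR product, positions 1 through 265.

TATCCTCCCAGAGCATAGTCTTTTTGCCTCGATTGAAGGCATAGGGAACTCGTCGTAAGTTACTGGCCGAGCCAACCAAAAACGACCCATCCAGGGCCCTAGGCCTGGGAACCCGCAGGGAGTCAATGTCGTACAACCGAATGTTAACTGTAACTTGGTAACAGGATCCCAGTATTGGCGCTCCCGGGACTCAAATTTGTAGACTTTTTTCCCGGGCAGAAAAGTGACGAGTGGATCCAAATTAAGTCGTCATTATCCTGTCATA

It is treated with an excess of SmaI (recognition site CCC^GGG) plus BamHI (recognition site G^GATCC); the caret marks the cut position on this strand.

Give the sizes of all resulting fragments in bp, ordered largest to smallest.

SmaI sites (CCCGGG) start at positions 183, 211.
SmaI cuts after base 3 of each site, so after positions 185, 213.
BamHI sites (GGATCC) start at positions 164, 233.
BamHI cuts after the first base of each site, so after positions 164, 233.
Combined cut positions: 164, 185, 213, 233.
Linear molecule, 4 cuts → 5 fragments:
  1–164 → 164 bp
  165–185 → 21 bp
  186–213 → 28 bp
  214–233 → 20 bp
  234–265 → 32 bp
Sorted largest to smallest: 164, 32, 28, 21, 20 bp.

164, 32, 28, 21, 20 bp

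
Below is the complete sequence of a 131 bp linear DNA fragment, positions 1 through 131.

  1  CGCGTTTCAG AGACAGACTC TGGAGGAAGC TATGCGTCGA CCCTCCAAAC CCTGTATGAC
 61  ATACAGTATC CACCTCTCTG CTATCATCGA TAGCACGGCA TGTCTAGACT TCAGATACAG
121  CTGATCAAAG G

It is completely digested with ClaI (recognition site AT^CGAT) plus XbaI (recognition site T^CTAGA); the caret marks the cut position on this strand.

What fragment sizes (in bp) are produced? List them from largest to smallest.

The ClaI site (ATCGAT) starts at position 86.
ClaI cuts after base 2 of each site, so after position 87.
The XbaI site (TCTAGA) starts at position 103.
XbaI cuts after the first base of each site, so after position 103.
Combined cut positions: 87, 103.
Linear molecule, 2 cuts → 3 fragments:
  1–87 → 87 bp
  88–103 → 16 bp
  104–131 → 28 bp
Sorted largest to smallest: 87, 28, 16 bp.

87, 28, 16 bp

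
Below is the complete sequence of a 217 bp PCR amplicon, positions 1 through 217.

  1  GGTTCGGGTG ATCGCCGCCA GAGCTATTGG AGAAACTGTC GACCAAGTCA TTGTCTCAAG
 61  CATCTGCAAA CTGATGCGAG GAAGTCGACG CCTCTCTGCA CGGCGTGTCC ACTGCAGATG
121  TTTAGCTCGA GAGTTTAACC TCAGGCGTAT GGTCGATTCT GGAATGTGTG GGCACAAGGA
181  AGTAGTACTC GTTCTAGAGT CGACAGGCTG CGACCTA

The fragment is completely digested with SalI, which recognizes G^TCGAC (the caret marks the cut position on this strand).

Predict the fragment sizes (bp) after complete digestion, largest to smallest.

115, 46, 38, 18 bp

SalI sites (GTCGAC) start at positions 38, 84, 199.
SalI cuts after the first base of each site, so after positions 38, 84, 199.
Linear molecule, 3 cuts → 4 fragments:
  1–38 → 38 bp
  39–84 → 46 bp
  85–199 → 115 bp
  200–217 → 18 bp
Sorted largest to smallest: 115, 46, 38, 18 bp.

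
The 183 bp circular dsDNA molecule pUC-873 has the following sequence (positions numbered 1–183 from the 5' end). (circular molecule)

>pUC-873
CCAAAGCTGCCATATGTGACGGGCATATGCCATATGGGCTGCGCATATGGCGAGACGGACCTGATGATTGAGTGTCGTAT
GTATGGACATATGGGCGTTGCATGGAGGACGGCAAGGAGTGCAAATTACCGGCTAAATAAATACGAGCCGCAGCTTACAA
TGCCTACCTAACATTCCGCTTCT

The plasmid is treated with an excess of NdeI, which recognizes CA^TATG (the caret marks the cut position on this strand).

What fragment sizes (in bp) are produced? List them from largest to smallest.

106, 44, 13, 13, 7 bp

NdeI sites (CATATG) start at positions 11, 24, 31, 44, 88.
NdeI cuts after base 2 of each site, so after positions 12, 25, 32, 45, 89.
Circular molecule, 5 cuts → 5 fragments:
  13–25 → 13 bp
  26–32 → 7 bp
  33–45 → 13 bp
  46–89 → 44 bp
  90–183 then 1–12 → 94 + 12 = 106 bp
Sorted largest to smallest: 106, 44, 13, 13, 7 bp.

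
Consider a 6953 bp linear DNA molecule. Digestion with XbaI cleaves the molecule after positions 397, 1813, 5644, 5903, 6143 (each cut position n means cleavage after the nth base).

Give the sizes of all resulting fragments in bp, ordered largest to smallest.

3831, 1416, 810, 397, 259, 240 bp

Linear molecule, 5 cuts → 6 fragments:
  397 − 0 = 397 bp
  1813 − 397 = 1416 bp
  5644 − 1813 = 3831 bp
  5903 − 5644 = 259 bp
  6143 − 5903 = 240 bp
  6953 − 6143 = 810 bp
Sorted largest to smallest: 3831, 1416, 810, 397, 259, 240 bp.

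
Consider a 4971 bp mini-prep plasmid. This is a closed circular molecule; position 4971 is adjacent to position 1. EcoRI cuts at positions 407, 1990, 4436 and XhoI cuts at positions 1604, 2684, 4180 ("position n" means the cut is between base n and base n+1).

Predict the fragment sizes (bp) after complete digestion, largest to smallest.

Combined cut positions (sorted): 407, 1604, 1990, 2684, 4180, 4436.
Circular molecule, 6 cuts → 6 fragments:
  1604 − 407 = 1197 bp
  1990 − 1604 = 386 bp
  2684 − 1990 = 694 bp
  4180 − 2684 = 1496 bp
  4436 − 4180 = 256 bp
  wrap: 4971 − 4436 + 407 = 942 bp
Sorted largest to smallest: 1496, 1197, 942, 694, 386, 256 bp.

1496, 1197, 942, 694, 386, 256 bp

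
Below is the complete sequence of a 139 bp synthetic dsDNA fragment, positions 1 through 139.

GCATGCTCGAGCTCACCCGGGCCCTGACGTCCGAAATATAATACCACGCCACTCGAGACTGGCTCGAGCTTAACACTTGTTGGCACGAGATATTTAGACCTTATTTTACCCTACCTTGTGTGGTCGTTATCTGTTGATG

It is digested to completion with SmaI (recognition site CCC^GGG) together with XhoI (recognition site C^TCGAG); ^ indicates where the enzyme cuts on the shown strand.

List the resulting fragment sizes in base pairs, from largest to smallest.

The SmaI site (CCCGGG) starts at position 16.
SmaI cuts after base 3 of each site, so after position 18.
XhoI sites (CTCGAG) start at positions 6, 52, 63.
XhoI cuts after the first base of each site, so after positions 6, 52, 63.
Combined cut positions: 6, 18, 52, 63.
Linear molecule, 4 cuts → 5 fragments:
  1–6 → 6 bp
  7–18 → 12 bp
  19–52 → 34 bp
  53–63 → 11 bp
  64–139 → 76 bp
Sorted largest to smallest: 76, 34, 12, 11, 6 bp.

76, 34, 12, 11, 6 bp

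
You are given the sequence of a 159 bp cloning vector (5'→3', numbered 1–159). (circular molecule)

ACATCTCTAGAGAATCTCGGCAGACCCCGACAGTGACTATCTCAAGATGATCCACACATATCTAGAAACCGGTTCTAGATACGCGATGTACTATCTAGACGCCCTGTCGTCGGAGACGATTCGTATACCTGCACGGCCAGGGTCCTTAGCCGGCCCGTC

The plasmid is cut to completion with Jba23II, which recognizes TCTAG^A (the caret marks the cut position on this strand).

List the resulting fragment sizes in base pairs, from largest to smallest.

71, 55, 20, 13 bp

Jba23II sites (TCTAGA) start at positions 6, 61, 74, 94.
Jba23II cuts after base 5 of each site (before the last base), so after positions 10, 65, 78, 98.
Circular molecule, 4 cuts → 4 fragments:
  11–65 → 55 bp
  66–78 → 13 bp
  79–98 → 20 bp
  99–159 then 1–10 → 61 + 10 = 71 bp
Sorted largest to smallest: 71, 55, 20, 13 bp.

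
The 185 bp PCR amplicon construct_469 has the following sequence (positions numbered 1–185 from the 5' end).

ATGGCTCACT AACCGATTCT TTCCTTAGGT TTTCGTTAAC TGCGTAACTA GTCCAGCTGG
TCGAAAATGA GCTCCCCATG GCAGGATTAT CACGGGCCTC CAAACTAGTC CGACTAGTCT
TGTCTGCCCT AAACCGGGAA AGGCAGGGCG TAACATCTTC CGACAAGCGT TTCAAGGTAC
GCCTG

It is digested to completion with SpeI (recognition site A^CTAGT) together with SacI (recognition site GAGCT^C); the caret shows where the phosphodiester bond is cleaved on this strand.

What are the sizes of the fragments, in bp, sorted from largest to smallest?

72, 47, 31, 26, 9 bp

SpeI sites (ACTAGT) start at positions 47, 104, 113.
SpeI cuts after the first base of each site, so after positions 47, 104, 113.
The SacI site (GAGCTC) starts at position 69.
SacI cuts after base 5 of each site (before the last base), so after position 73.
Combined cut positions: 47, 73, 104, 113.
Linear molecule, 4 cuts → 5 fragments:
  1–47 → 47 bp
  48–73 → 26 bp
  74–104 → 31 bp
  105–113 → 9 bp
  114–185 → 72 bp
Sorted largest to smallest: 72, 47, 31, 26, 9 bp.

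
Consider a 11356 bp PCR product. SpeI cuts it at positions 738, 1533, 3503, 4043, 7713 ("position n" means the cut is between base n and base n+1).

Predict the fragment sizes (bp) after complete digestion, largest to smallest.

Linear molecule, 5 cuts → 6 fragments:
  738 − 0 = 738 bp
  1533 − 738 = 795 bp
  3503 − 1533 = 1970 bp
  4043 − 3503 = 540 bp
  7713 − 4043 = 3670 bp
  11356 − 7713 = 3643 bp
Sorted largest to smallest: 3670, 3643, 1970, 795, 738, 540 bp.

3670, 3643, 1970, 795, 738, 540 bp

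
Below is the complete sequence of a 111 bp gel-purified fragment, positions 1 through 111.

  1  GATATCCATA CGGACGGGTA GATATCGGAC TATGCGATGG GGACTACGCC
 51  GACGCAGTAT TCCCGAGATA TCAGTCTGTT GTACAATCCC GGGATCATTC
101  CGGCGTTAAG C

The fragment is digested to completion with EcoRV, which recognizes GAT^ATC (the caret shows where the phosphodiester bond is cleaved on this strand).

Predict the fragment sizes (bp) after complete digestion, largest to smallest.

EcoRV sites (GATATC) start at positions 1, 21, 67.
EcoRV cuts after base 3 of each site, so after positions 3, 23, 69.
Linear molecule, 3 cuts → 4 fragments:
  1–3 → 3 bp
  4–23 → 20 bp
  24–69 → 46 bp
  70–111 → 42 bp
Sorted largest to smallest: 46, 42, 20, 3 bp.

46, 42, 20, 3 bp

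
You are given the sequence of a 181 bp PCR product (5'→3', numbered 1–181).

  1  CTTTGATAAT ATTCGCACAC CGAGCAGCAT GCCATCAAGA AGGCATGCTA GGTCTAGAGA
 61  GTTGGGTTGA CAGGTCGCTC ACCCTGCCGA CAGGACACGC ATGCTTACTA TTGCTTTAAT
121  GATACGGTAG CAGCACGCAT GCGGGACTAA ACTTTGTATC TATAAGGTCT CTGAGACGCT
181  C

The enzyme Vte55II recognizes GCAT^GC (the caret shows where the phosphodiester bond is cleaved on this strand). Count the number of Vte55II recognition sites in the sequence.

GCATGC occurs starting at positions 27, 43, 99, 137.
Vte55II cuts at 4 sites.

4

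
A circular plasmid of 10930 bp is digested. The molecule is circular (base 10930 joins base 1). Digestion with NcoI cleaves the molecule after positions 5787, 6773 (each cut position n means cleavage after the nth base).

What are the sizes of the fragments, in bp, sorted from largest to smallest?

Circular molecule, 2 cuts → 2 fragments:
  6773 − 5787 = 986 bp
  wrap: 10930 − 6773 + 5787 = 9944 bp
Sorted largest to smallest: 9944, 986 bp.

9944, 986 bp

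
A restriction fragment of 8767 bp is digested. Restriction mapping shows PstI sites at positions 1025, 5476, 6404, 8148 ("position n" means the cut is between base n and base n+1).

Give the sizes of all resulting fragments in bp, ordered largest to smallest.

4451, 1744, 1025, 928, 619 bp

Linear molecule, 4 cuts → 5 fragments:
  1025 − 0 = 1025 bp
  5476 − 1025 = 4451 bp
  6404 − 5476 = 928 bp
  8148 − 6404 = 1744 bp
  8767 − 8148 = 619 bp
Sorted largest to smallest: 4451, 1744, 1025, 928, 619 bp.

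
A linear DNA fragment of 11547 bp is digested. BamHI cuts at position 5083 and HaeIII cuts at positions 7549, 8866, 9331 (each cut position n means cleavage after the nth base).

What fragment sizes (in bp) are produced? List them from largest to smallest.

5083, 2466, 2216, 1317, 465 bp

Combined cut positions (sorted): 5083, 7549, 8866, 9331.
Linear molecule, 4 cuts → 5 fragments:
  5083 − 0 = 5083 bp
  7549 − 5083 = 2466 bp
  8866 − 7549 = 1317 bp
  9331 − 8866 = 465 bp
  11547 − 9331 = 2216 bp
Sorted largest to smallest: 5083, 2466, 2216, 1317, 465 bp.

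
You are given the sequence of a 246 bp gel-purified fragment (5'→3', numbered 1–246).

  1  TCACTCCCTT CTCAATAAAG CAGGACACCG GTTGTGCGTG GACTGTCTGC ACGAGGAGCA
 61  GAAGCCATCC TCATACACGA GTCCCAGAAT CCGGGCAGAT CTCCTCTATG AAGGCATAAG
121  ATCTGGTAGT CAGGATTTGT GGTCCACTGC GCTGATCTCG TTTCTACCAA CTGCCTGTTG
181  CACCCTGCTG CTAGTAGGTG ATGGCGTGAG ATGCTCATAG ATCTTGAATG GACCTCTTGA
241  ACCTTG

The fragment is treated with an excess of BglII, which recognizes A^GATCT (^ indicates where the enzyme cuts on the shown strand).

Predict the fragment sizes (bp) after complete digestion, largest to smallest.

BglII sites (AGATCT) start at positions 97, 119, 219.
BglII cuts after the first base of each site, so after positions 97, 119, 219.
Linear molecule, 3 cuts → 4 fragments:
  1–97 → 97 bp
  98–119 → 22 bp
  120–219 → 100 bp
  220–246 → 27 bp
Sorted largest to smallest: 100, 97, 27, 22 bp.

100, 97, 27, 22 bp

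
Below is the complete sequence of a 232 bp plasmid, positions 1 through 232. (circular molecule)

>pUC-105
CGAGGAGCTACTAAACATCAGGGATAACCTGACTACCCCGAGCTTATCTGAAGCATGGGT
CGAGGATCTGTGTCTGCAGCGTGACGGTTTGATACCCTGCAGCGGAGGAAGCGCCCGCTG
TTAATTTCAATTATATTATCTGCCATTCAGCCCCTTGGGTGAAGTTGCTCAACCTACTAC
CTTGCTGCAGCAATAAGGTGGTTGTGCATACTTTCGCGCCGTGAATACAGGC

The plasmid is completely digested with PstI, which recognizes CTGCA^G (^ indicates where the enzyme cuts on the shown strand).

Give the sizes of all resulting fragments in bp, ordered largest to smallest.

121, 88, 23 bp

PstI sites (CTGCAG) start at positions 74, 97, 185.
PstI cuts after base 5 of each site (before the last base), so after positions 78, 101, 189.
Circular molecule, 3 cuts → 3 fragments:
  79–101 → 23 bp
  102–189 → 88 bp
  190–232 then 1–78 → 43 + 78 = 121 bp
Sorted largest to smallest: 121, 88, 23 bp.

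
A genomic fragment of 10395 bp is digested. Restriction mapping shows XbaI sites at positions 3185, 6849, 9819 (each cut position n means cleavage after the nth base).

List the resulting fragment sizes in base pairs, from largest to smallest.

3664, 3185, 2970, 576 bp

Linear molecule, 3 cuts → 4 fragments:
  3185 − 0 = 3185 bp
  6849 − 3185 = 3664 bp
  9819 − 6849 = 2970 bp
  10395 − 9819 = 576 bp
Sorted largest to smallest: 3664, 3185, 2970, 576 bp.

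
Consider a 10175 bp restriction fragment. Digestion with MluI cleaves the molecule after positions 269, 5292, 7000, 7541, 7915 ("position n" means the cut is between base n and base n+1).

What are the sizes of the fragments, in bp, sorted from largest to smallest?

Linear molecule, 5 cuts → 6 fragments:
  269 − 0 = 269 bp
  5292 − 269 = 5023 bp
  7000 − 5292 = 1708 bp
  7541 − 7000 = 541 bp
  7915 − 7541 = 374 bp
  10175 − 7915 = 2260 bp
Sorted largest to smallest: 5023, 2260, 1708, 541, 374, 269 bp.

5023, 2260, 1708, 541, 374, 269 bp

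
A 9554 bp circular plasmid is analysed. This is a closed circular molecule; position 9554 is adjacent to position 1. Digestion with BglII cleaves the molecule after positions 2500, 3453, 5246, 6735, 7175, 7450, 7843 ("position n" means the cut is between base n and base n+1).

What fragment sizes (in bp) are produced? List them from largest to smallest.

Circular molecule, 7 cuts → 7 fragments:
  3453 − 2500 = 953 bp
  5246 − 3453 = 1793 bp
  6735 − 5246 = 1489 bp
  7175 − 6735 = 440 bp
  7450 − 7175 = 275 bp
  7843 − 7450 = 393 bp
  wrap: 9554 − 7843 + 2500 = 4211 bp
Sorted largest to smallest: 4211, 1793, 1489, 953, 440, 393, 275 bp.

4211, 1793, 1489, 953, 440, 393, 275 bp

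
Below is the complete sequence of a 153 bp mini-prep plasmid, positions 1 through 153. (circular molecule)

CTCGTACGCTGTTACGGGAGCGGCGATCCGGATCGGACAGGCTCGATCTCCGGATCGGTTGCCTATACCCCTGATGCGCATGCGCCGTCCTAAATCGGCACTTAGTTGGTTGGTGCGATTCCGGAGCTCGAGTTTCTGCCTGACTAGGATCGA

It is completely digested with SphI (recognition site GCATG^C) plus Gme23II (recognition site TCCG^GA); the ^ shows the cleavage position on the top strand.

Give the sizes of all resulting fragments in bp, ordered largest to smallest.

The SphI site (GCATGC) starts at position 78.
SphI cuts after base 5 of each site (before the last base), so after position 82.
Gme23II sites (TCCGGA) start at positions 27, 49, 120.
Gme23II cuts after base 4 of each site, so after positions 30, 52, 123.
Combined cut positions: 30, 52, 82, 123.
Circular molecule, 4 cuts → 4 fragments:
  31–52 → 22 bp
  53–82 → 30 bp
  83–123 → 41 bp
  124–153 then 1–30 → 30 + 30 = 60 bp
Sorted largest to smallest: 60, 41, 30, 22 bp.

60, 41, 30, 22 bp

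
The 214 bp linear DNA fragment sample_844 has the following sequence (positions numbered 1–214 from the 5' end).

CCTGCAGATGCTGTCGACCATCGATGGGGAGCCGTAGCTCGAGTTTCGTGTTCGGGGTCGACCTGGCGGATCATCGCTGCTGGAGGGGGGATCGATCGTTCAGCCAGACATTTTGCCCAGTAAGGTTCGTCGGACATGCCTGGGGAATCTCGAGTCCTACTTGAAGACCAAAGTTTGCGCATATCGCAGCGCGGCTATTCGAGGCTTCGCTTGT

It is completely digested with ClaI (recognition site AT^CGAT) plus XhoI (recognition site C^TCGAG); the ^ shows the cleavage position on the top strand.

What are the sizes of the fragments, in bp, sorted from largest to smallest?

65, 57, 54, 21, 17 bp

ClaI sites (ATCGAT) start at positions 20, 91.
ClaI cuts after base 2 of each site, so after positions 21, 92.
XhoI sites (CTCGAG) start at positions 38, 149.
XhoI cuts after the first base of each site, so after positions 38, 149.
Combined cut positions: 21, 38, 92, 149.
Linear molecule, 4 cuts → 5 fragments:
  1–21 → 21 bp
  22–38 → 17 bp
  39–92 → 54 bp
  93–149 → 57 bp
  150–214 → 65 bp
Sorted largest to smallest: 65, 57, 54, 21, 17 bp.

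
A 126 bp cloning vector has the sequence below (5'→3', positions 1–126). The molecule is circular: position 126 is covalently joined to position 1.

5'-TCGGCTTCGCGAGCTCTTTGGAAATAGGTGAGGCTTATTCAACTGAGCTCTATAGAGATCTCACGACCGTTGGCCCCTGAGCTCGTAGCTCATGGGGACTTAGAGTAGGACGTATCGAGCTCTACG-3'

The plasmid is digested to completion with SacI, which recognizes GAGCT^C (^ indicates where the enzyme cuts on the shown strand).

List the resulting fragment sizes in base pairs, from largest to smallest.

38, 34, 34, 20 bp

SacI sites (GAGCTC) start at positions 11, 45, 79, 117.
SacI cuts after base 5 of each site (before the last base), so after positions 15, 49, 83, 121.
Circular molecule, 4 cuts → 4 fragments:
  16–49 → 34 bp
  50–83 → 34 bp
  84–121 → 38 bp
  122–126 then 1–15 → 5 + 15 = 20 bp
Sorted largest to smallest: 38, 34, 34, 20 bp.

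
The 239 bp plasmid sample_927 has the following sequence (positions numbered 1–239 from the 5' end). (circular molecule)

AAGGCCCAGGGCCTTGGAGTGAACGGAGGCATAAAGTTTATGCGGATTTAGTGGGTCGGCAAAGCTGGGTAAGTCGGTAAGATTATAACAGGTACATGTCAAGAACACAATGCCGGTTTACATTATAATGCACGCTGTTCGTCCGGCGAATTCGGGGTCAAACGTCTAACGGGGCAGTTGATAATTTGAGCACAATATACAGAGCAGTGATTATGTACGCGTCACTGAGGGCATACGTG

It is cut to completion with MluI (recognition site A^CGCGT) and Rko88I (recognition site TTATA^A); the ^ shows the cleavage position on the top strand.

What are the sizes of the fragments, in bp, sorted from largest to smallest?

The MluI site (ACGCGT) starts at position 217.
MluI cuts after the first base of each site, so after position 217.
Rko88I sites (TTATAA) start at positions 83, 123.
Rko88I cuts after base 5 of each site (before the last base), so after positions 87, 127.
Combined cut positions: 87, 127, 217.
Circular molecule, 3 cuts → 3 fragments:
  88–127 → 40 bp
  128–217 → 90 bp
  218–239 then 1–87 → 22 + 87 = 109 bp
Sorted largest to smallest: 109, 90, 40 bp.

109, 90, 40 bp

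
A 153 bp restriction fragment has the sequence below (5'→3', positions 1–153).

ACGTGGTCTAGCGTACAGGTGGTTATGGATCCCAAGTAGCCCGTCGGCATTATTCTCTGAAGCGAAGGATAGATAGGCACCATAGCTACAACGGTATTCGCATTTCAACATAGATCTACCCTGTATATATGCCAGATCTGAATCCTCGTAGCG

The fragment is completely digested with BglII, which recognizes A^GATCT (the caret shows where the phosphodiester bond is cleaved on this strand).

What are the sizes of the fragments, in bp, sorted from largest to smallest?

112, 22, 19 bp

BglII sites (AGATCT) start at positions 112, 134.
BglII cuts after the first base of each site, so after positions 112, 134.
Linear molecule, 2 cuts → 3 fragments:
  1–112 → 112 bp
  113–134 → 22 bp
  135–153 → 19 bp
Sorted largest to smallest: 112, 22, 19 bp.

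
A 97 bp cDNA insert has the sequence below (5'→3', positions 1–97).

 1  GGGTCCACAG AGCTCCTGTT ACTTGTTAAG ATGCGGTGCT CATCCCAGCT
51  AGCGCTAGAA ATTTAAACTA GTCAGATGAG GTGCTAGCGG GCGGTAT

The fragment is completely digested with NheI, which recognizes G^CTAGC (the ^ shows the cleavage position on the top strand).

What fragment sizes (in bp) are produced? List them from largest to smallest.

NheI sites (GCTAGC) start at positions 48, 83.
NheI cuts after the first base of each site, so after positions 48, 83.
Linear molecule, 2 cuts → 3 fragments:
  1–48 → 48 bp
  49–83 → 35 bp
  84–97 → 14 bp
Sorted largest to smallest: 48, 35, 14 bp.

48, 35, 14 bp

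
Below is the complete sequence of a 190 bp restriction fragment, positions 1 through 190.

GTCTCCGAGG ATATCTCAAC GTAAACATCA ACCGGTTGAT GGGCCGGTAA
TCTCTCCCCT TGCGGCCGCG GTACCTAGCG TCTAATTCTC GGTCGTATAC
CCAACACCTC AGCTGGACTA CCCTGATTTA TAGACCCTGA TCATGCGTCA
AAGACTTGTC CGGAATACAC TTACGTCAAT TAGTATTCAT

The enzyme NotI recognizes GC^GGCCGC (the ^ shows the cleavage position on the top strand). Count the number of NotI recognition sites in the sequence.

1

GCGGCCGC occurs starting at position 62.
NotI cuts at 1 site.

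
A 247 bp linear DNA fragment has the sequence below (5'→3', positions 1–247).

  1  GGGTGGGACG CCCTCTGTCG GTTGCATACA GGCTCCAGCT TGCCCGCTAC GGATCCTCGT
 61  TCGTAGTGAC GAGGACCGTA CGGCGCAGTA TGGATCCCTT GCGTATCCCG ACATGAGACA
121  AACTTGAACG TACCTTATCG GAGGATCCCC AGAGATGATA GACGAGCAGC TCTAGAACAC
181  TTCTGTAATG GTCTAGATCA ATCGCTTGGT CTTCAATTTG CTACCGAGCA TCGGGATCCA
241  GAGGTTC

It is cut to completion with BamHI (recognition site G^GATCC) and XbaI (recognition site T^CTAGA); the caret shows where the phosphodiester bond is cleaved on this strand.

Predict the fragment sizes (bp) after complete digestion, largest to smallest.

BamHI sites (GGATCC) start at positions 51, 92, 143, 234.
BamHI cuts after the first base of each site, so after positions 51, 92, 143, 234.
XbaI sites (TCTAGA) start at positions 171, 192.
XbaI cuts after the first base of each site, so after positions 171, 192.
Combined cut positions: 51, 92, 143, 171, 192, 234.
Linear molecule, 6 cuts → 7 fragments:
  1–51 → 51 bp
  52–92 → 41 bp
  93–143 → 51 bp
  144–171 → 28 bp
  172–192 → 21 bp
  193–234 → 42 bp
  235–247 → 13 bp
Sorted largest to smallest: 51, 51, 42, 41, 28, 21, 13 bp.

51, 51, 42, 41, 28, 21, 13 bp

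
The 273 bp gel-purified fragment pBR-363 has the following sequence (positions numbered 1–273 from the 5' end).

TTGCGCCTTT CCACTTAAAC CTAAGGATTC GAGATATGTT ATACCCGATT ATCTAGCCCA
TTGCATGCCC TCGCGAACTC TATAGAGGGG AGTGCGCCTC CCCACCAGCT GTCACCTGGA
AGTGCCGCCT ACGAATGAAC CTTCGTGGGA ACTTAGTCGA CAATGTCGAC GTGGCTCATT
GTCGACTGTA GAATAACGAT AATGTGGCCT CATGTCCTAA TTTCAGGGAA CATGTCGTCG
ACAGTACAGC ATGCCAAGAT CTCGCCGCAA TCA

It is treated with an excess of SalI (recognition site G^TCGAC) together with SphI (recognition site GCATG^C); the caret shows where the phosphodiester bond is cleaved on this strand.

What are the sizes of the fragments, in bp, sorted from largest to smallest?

SalI sites (GTCGAC) start at positions 156, 165, 181, 237.
SalI cuts after the first base of each site, so after positions 156, 165, 181, 237.
SphI sites (GCATGC) start at positions 63, 249.
SphI cuts after base 5 of each site (before the last base), so after positions 67, 253.
Combined cut positions: 67, 156, 165, 181, 237, 253.
Linear molecule, 6 cuts → 7 fragments:
  1–67 → 67 bp
  68–156 → 89 bp
  157–165 → 9 bp
  166–181 → 16 bp
  182–237 → 56 bp
  238–253 → 16 bp
  254–273 → 20 bp
Sorted largest to smallest: 89, 67, 56, 20, 16, 16, 9 bp.

89, 67, 56, 20, 16, 16, 9 bp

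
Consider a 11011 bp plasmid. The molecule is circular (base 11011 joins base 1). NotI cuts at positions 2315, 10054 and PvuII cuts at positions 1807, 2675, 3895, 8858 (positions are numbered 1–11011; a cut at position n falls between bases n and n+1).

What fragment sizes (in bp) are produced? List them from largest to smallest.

4963, 2764, 1220, 1196, 508, 360 bp

Combined cut positions (sorted): 1807, 2315, 2675, 3895, 8858, 10054.
Circular molecule, 6 cuts → 6 fragments:
  2315 − 1807 = 508 bp
  2675 − 2315 = 360 bp
  3895 − 2675 = 1220 bp
  8858 − 3895 = 4963 bp
  10054 − 8858 = 1196 bp
  wrap: 11011 − 10054 + 1807 = 2764 bp
Sorted largest to smallest: 4963, 2764, 1220, 1196, 508, 360 bp.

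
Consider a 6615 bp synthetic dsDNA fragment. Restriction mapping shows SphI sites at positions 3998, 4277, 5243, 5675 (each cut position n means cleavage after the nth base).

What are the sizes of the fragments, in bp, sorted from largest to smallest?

Linear molecule, 4 cuts → 5 fragments:
  3998 − 0 = 3998 bp
  4277 − 3998 = 279 bp
  5243 − 4277 = 966 bp
  5675 − 5243 = 432 bp
  6615 − 5675 = 940 bp
Sorted largest to smallest: 3998, 966, 940, 432, 279 bp.

3998, 966, 940, 432, 279 bp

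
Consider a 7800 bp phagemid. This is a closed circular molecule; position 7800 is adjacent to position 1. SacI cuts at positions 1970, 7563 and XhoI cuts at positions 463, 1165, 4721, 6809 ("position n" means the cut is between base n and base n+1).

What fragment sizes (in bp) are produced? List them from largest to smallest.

2751, 2088, 805, 754, 702, 700 bp

Combined cut positions (sorted): 463, 1165, 1970, 4721, 6809, 7563.
Circular molecule, 6 cuts → 6 fragments:
  1165 − 463 = 702 bp
  1970 − 1165 = 805 bp
  4721 − 1970 = 2751 bp
  6809 − 4721 = 2088 bp
  7563 − 6809 = 754 bp
  wrap: 7800 − 7563 + 463 = 700 bp
Sorted largest to smallest: 2751, 2088, 805, 754, 702, 700 bp.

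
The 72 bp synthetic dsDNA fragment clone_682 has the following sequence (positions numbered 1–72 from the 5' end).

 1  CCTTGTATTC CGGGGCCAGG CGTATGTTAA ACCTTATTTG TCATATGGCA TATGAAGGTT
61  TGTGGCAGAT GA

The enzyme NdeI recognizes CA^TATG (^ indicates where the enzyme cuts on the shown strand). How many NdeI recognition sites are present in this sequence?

2

CATATG occurs starting at positions 42, 49.
NdeI cuts at 2 sites.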